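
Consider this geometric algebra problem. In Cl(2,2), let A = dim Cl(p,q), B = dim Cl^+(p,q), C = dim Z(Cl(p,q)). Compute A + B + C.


n = 2 + 2 = 4
Total dim = 2^4 = 16
Even subalgebra dim = 2^3 = 8
n is even, so center dim = 1
Sum = 16 + 8 + 1 = 25


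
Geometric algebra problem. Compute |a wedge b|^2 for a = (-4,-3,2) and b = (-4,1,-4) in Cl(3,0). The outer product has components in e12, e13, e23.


a wedge b = (a1*b2 - a2*b1)*e12 + (a1*b3 - a3*b1)*e13 + (a2*b3 - a3*b2)*e23
e12 coeff: (-4)*1 - (-3)*(-4) = -4 - 12 = -16
e13 coeff: (-4)*(-4) - 2*(-4) = 16 - (-8) = 24
e23 coeff: (-3)*(-4) - 2*1 = 12 - 2 = 10
|a wedge b|^2 = (-16)^2 + 24^2 + 10^2
= 256 + 576 + 100
= 932


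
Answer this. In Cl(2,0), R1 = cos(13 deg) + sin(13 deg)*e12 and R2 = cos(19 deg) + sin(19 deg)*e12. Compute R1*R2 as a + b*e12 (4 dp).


Same-plane rotors commute and their half-angles add:
R1*R2 = cos(a1 + a2) + sin(a1 + a2)*e12.
a1 + a2 = 13 + 19 = 32 deg
cos(32 deg) = 0.8480
sin(32 deg) = 0.5299
R1*R2 = 0.8480 + 0.5299*e12


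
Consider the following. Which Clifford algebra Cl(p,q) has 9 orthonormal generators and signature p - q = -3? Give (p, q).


We need p + q = 9 and p - q = -3.
Adding: 2p = 9 + (-3) = 6, so p = 3.
Then q = 9 - 3 = 6.
(p, q) = (3, 6)


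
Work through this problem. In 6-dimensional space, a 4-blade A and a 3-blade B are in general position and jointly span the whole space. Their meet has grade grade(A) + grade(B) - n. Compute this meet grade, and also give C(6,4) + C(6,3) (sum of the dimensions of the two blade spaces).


Meet grade = grade(A) + grade(B) - n
= 4 + 3 - 6 = 1
C(6,4) = 15
C(6,3) = 20
dim_A + dim_B = 15 + 20 = 35


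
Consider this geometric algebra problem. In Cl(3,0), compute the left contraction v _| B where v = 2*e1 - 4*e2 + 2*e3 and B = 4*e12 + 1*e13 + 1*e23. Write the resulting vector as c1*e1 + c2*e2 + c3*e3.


Left contraction v _| B = <vB>_1 (grade-1 part of the geometric product vB).
Using e1_|e12 = e2, e2_|e12 = -e1, e1_|e13 = e3, e3_|e13 = -e1, e2_|e23 = e3, e3_|e23 = -e2:
e1 coeff: -v2*b12 - v3*b13 = -(-4)*(4) - (2)*(1) = 14
e2 coeff: v1*b12 - v3*b23 = (2)*(4) - (2)*(1) = 6
e3 coeff: v1*b13 + v2*b23 = (2)*(1) + (-4)*(1) = -2
v _| B = 14*e1 + 6*e2 - 2*e3


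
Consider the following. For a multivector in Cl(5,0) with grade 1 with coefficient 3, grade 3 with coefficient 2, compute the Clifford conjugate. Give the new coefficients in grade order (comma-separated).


Clifford conjugate sign for grade k: (-1)^(k(k+1)/2)
Grade 1: (-1)^(1*2/2) = (-1)^1 = -1, coeff 3 -> -3
Grade 3: (-1)^(3*4/2) = (-1)^6 = 1, coeff 2 -> 2
Conjugated coefficients: -3, 2


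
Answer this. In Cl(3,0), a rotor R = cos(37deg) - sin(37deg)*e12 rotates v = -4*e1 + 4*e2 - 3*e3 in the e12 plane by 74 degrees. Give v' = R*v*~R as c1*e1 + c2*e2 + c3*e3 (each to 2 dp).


Rotor R = cos(37deg) - sin(37deg)*e12
Rotation angle theta = 2 * 37 = 74 degrees in the e12 plane (e1 -> e2).
The component perpendicular to the plane (e3) is invariant: v'_3 = v3 = -3.00
cos(74deg) = 0.2756, sin(74deg) = 0.9613
v'_1 = v1*cos(theta) - v2*sin(theta) = -4*0.2756 - 4*0.9613 = -4.95
v'_2 = v1*sin(theta) + v2*cos(theta) = -4*0.9613 + 4*0.2756 = -2.74
v' = -4.95*e1 - 2.74*e2 - 3.00*e3


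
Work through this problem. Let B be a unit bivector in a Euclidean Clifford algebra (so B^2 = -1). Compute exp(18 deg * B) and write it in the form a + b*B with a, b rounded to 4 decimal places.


For a unit bivector B with B^2 = -1, the exponential series gives
e^(theta*B) = cos(theta) + sin(theta)*B (the GA analogue of Euler's formula).
theta = 18 degrees = 0.314159 rad
cos(18 deg) = 0.9511
sin(18 deg) = 0.3090
exp(theta*B) = 0.9511 + 0.3090*B


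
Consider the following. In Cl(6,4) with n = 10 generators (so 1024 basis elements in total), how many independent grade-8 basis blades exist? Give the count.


Number of grade-k basis blades in Cl(p,q) with n = p + q is C(n, k).
n = 6 + 4 = 10
C(10, 8) = 10! / (8! * 2!)
= 3628800 / (40320 * 2)
= 45


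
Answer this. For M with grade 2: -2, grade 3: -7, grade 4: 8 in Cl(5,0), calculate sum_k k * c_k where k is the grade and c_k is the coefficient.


Grade-weighted sum = sum of grade_k * coefficient_k
2*(-2) = -4
3*(-7) = -21
4*8 = 32
Total = -4 + (-21) + 32 = 7


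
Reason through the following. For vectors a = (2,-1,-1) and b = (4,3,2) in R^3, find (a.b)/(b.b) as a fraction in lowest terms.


Projection coefficient = (a . b) / (b . b)
a . b = 2*4 + (-1)*3 + (-1)*2
= 8 + (-3) + (-2) = 3
b . b = 4^2 + 3^2 + 2^2
= 16 + 9 + 4 = 29
Coefficient = 3/29
In lowest terms: 3/29


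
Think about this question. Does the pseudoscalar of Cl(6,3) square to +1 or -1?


The pseudoscalar I = e1...e_n (product of all n generators) of Cl(p,q) satisfies I^2 = (-1)^(q + n(n-1)/2).
p = 6, q = 3, n = p + q = 9
n(n-1)/2 = 9 * 8 / 2 = 36
Exponent = q + n(n-1)/2 = 3 + 36 = 39
I^2 = (-1)^39 = -1


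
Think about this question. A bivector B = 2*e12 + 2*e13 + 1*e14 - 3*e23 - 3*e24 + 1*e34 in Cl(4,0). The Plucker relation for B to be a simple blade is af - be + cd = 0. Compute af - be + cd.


Plucker relation: af - be + cd
a*f = 2*1 = 2
b*e = 2*(-3) = -6
c*d = 1*(-3) = -3
af - be + cd = 2 - (-6) + (-3)
= 5


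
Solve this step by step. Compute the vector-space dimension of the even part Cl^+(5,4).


Even subalgebra dimension = 2^(n-1)
n = 5 + 4 = 9
2^(9 - 1) = 2^8 = 256
Verification: sum of C(9,k) for even k = 1 + 36 + 126 + 84 + 9 = 256
Result = 256


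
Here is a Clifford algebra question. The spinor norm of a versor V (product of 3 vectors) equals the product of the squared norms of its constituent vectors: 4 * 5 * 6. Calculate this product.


Spinor norm N(V) = |v1|^2 * |v2|^2 * ... * |v3|^2
= 4 * 5 * 6
Running product: 4, 20, 120
N(V) = 120


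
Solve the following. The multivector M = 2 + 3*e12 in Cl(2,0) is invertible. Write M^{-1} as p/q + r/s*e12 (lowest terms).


M = 2 + 3*e12, where e12^2 = -1.
Since M commutes with its reverse ~M = a - b*e12, M * ~M = a^2 - b^2*e12^2 = a^2 + b^2.
So M^{-1} = ~M / (a^2 + b^2) = (a - b*e12)/(a^2 + b^2).
a^2 + b^2 = 4 + 9 = 13
Scalar part = 2/13 = 2/13
Bivector coeff = -3/13 = -3/13
M^{-1} = 2/13 - 3/13*e12


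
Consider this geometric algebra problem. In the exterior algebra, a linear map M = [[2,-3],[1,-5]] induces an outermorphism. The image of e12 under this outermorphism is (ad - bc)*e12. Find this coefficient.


The outermorphism of a linear map f sends e1^e2 to f(e1)^f(e2).
f(e1) = 2*e1 + 1*e2
f(e2) = -3*e1 - 5*e2
f(e1) ^ f(e2) = (2*e1 + 1*e2) ^ (-3*e1 - 5*e2)
= 2*(-5)*e12 + 1*(-3)*e21
= (-10 - (-3))*e12
= -7*e12
Coefficient = -7


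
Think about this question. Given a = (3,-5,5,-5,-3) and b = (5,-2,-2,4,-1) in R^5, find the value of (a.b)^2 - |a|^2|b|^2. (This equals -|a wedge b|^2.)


a . b = 3*5 + (-5)*(-2) + 5*(-2) + (-5)*4 + (-3)*(-1)
= 15 + 10 + (-10) + (-20) + 3 = -2
|a|^2 = 3^2 + (-5)^2 + 5^2 + (-5)^2 + (-3)^2 = 93
|b|^2 = 5^2 + (-2)^2 + (-2)^2 + 4^2 + (-1)^2 = 50
(a.b)^2 = (-2)^2 = 4
|a|^2 * |b|^2 = 93 * 50 = 4650
Result = 4 - 4650 = -4646


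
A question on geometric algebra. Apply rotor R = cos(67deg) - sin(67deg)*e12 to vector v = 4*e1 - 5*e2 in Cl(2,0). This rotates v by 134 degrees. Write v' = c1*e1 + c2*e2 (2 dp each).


Rotor R = cos(67deg) - sin(67deg)*e12
Rotation angle theta = 2 * 67 = 134 degrees
v' = R*v*~R rotates v by theta.
cos(134deg) = -0.6947, sin(134deg) = 0.7193
v'_1 = 4*cos(134deg) - (-5)*sin(134deg)
= 4*(-0.6947) - (-5)*0.7193
= 0.82
v'_2 = 4*sin(134deg) + (-5)*cos(134deg)
= 4*0.7193 + (-5)*(-0.6947)
= 6.35
v' = 0.82*e1 + 6.35*e2


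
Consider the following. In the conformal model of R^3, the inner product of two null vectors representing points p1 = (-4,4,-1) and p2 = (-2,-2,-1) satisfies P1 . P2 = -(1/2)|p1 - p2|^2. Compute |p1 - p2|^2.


p1 - p2 = (-2, 6, 0)
|p1 - p2|^2 = (-2)^2 + 6^2 + 0^2
= 4 + 36 + 0
= 40


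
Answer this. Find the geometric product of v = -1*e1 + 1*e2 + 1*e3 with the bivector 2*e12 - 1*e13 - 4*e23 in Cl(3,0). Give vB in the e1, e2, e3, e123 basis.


vB has grade-1 (vector) and grade-3 (trivector) parts: vB = (v _| B) + (v ^ B).
Vector part <vB>_1:
  e1: -v2*b12 - v3*b13 = -(1)*(2) - (1)*(-1) = -1
  e2: v1*b12 - v3*b23 = (-1)*(2) - (1)*(-4) = 2
  e3: v1*b13 + v2*b23 = (-1)*(-1) + (1)*(-4) = -3
Trivector part <vB>_3:
  e123: v1*b23 - v2*b13 + v3*b12 = (-1)*(-4) - (1)*(-1) + (1)*(2) = 7
vB = -1*e1 + 2*e2 - 3*e3 + 7*e123


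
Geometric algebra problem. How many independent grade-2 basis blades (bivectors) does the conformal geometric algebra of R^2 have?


The conformal model of R^2 uses Cl(3,1) with m = 2 + 2 = 4 generators.
Number of grade-2 blades = C(m, 2) = C(4, 2)
= 4*3/2 = 6


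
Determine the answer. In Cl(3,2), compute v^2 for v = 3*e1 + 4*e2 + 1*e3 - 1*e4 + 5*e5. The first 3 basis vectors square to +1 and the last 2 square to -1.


v^2 = sum of c_i^2 * e_i^2
Positive signature terms (e_i^2 = +1): 3^2 + 4^2 + 1^2 = 26
Negative signature terms (e_j^2 = -1): (-1)^2 + 5^2 = 26
v^2 = 26 - 26 = 0


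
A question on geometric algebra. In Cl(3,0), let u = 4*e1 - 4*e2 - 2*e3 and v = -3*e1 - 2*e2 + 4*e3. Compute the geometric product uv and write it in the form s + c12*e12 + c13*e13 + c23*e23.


In Cl(3,0): e_i^2 = 1, e_ie_j = -e_je_i for i != j.
Scalar part = u . v = 4*(-3) + (-4)*(-2) + (-2)*4
= -12 + 8 + (-8) = -12
e12 coeff = 4*(-2) - (-4)*(-3) = -8 - 12 = -20
e13 coeff = 4*4 - (-2)*(-3) = 16 - 6 = 10
e23 coeff = (-4)*4 - (-2)*(-2) = -16 - 4 = -20
uv = -12 - 20*e12 + 10*e13 - 20*e23


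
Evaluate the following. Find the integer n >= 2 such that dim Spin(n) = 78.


dim Spin(n) = dim so(n) = n(n-1)/2.
Solve n(n-1)/2 = 78, i.e. n^2 - n - 156 = 0.
Discriminant = 1 + 8*78 = 625
n = (1 + sqrt(625))/2 = (1 + 25)/2 = 13


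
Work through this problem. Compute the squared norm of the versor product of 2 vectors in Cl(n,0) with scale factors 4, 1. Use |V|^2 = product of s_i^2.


Each vector v_i has |v_i|^2 = s_i^2
Squared scales: 4^2 = 16, 1^2 = 1
|V|^2 = 16 * 1
= 16


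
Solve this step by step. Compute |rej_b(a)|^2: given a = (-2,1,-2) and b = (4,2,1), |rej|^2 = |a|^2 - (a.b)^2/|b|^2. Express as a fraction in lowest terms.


|a|^2 = (-2)^2 + 1^2 + (-2)^2 = 9
|b|^2 = 4^2 + 2^2 + 1^2 = 21
a . b = (-2)*4 + 1*2 + (-2)*1 = -8
(a.b)^2 = (-8)^2 = 64
|rej|^2 = 9 - 64/21
= (189 - 64)/21
= 125/21
In lowest terms: 125/21


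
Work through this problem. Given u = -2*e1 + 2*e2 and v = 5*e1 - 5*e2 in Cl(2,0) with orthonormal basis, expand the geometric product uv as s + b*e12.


Expand: (-2*e1 + 2*e2)(5*e1 - 5*e2)
= (-2)*5*e1e1 + (-2)*(-5)*e1e2 + 2*5*e2e1 + 2*(-5)*e2e2
Using e1^2 = e2^2 = 1, e2e1 = -e1e2:
Scalar part s = (-2)*5 + 2*(-5) = -10 + (-10) = -20
Bivector part b = (-2)*(-5) - 2*5 = 10 - 10 = 0
uv = -20 + 0*e12


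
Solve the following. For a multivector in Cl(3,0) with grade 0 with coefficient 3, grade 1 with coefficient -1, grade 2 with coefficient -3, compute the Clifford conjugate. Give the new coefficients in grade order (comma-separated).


Clifford conjugate sign for grade k: (-1)^(k(k+1)/2)
Grade 0: (-1)^(0*1/2) = (-1)^0 = 1, coeff 3 -> 3
Grade 1: (-1)^(1*2/2) = (-1)^1 = -1, coeff -1 -> 1
Grade 2: (-1)^(2*3/2) = (-1)^3 = -1, coeff -3 -> 3
Conjugated coefficients: 3, 1, 3


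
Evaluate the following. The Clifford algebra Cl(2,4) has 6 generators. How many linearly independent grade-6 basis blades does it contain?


Number of grade-k basis blades in Cl(p,q) with n = p + q is C(n, k).
n = 2 + 4 = 6
C(6, 6) = 6! / (6! * 0!)
= 720 / (720 * 1)
= 1


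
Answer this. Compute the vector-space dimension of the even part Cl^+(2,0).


Even subalgebra dimension = 2^(n-1)
n = 2 + 0 = 2
2^(2 - 1) = 2^1 = 2
Verification: sum of C(2,k) for even k = 1 + 1 = 2
Result = 2


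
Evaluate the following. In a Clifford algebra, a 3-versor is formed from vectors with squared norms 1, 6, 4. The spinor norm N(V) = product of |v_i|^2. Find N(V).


Spinor norm N(V) = |v1|^2 * |v2|^2 * ... * |v3|^2
= 1 * 6 * 4
Running product: 1, 6, 24
N(V) = 24


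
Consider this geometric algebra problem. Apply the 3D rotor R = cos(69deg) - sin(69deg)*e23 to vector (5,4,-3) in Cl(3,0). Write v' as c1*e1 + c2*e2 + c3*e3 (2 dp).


Rotor R = cos(69deg) - sin(69deg)*e23
Rotation angle theta = 2 * 69 = 138 degrees in the e23 plane (e2 -> e3).
The component perpendicular to the plane (e1) is invariant: v'_1 = v1 = 5.00
cos(138deg) = -0.7431, sin(138deg) = 0.6691
v'_2 = v2*cos(theta) - v3*sin(theta) = 4*(-0.7431) - (-3)*0.6691 = -0.97
v'_3 = v2*sin(theta) + v3*cos(theta) = 4*0.6691 + (-3)*(-0.7431) = 4.91
v' = 5.00*e1 - 0.97*e2 + 4.91*e3


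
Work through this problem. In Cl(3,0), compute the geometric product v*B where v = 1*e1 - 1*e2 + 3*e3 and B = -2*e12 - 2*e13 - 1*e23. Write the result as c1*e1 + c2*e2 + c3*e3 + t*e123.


vB has grade-1 (vector) and grade-3 (trivector) parts: vB = (v _| B) + (v ^ B).
Vector part <vB>_1:
  e1: -v2*b12 - v3*b13 = -(-1)*(-2) - (3)*(-2) = 4
  e2: v1*b12 - v3*b23 = (1)*(-2) - (3)*(-1) = 1
  e3: v1*b13 + v2*b23 = (1)*(-2) + (-1)*(-1) = -1
Trivector part <vB>_3:
  e123: v1*b23 - v2*b13 + v3*b12 = (1)*(-1) - (-1)*(-2) + (3)*(-2) = -9
vB = 4*e1 + 1*e2 - 1*e3 - 9*e123


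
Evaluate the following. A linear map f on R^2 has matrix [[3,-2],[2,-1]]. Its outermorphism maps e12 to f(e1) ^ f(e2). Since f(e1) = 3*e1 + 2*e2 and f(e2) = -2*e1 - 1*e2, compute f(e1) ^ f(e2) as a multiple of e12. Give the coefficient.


The outermorphism of a linear map f sends e1^e2 to f(e1)^f(e2).
f(e1) = 3*e1 + 2*e2
f(e2) = -2*e1 - 1*e2
f(e1) ^ f(e2) = (3*e1 + 2*e2) ^ (-2*e1 - 1*e2)
= 3*(-1)*e12 + 2*(-2)*e21
= (-3 - (-4))*e12
= 1*e12
Coefficient = 1


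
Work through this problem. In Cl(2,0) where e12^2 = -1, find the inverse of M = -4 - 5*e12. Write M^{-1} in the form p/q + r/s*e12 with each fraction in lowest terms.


M = -4 - 5*e12, where e12^2 = -1.
Since M commutes with its reverse ~M = a - b*e12, M * ~M = a^2 - b^2*e12^2 = a^2 + b^2.
So M^{-1} = ~M / (a^2 + b^2) = (a - b*e12)/(a^2 + b^2).
a^2 + b^2 = 16 + 25 = 41
Scalar part = -4/41 = -4/41
Bivector coeff = 5/41 = 5/41
M^{-1} = -4/41 + 5/41*e12


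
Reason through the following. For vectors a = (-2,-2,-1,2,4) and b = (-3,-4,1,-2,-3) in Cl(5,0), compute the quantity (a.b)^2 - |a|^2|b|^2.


a . b = (-2)*(-3) + (-2)*(-4) + (-1)*1 + 2*(-2) + 4*(-3)
= 6 + 8 + (-1) + (-4) + (-12) = -3
|a|^2 = (-2)^2 + (-2)^2 + (-1)^2 + 2^2 + 4^2 = 29
|b|^2 = (-3)^2 + (-4)^2 + 1^2 + (-2)^2 + (-3)^2 = 39
(a.b)^2 = (-3)^2 = 9
|a|^2 * |b|^2 = 29 * 39 = 1131
Result = 9 - 1131 = -1122


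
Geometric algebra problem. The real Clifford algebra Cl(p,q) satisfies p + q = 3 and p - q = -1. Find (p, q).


We need p + q = 3 and p - q = -1.
Adding: 2p = 3 + (-1) = 2, so p = 1.
Then q = 3 - 1 = 2.
(p, q) = (1, 2)


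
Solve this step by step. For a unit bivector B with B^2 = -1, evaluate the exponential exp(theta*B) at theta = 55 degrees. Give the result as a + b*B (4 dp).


For a unit bivector B with B^2 = -1, the exponential series gives
e^(theta*B) = cos(theta) + sin(theta)*B (the GA analogue of Euler's formula).
theta = 55 degrees = 0.959931 rad
cos(55 deg) = 0.5736
sin(55 deg) = 0.8192
exp(theta*B) = 0.5736 + 0.8192*B


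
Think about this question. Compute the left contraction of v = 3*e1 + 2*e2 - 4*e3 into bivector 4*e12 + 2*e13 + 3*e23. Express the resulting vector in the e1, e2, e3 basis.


Left contraction v _| B = <vB>_1 (grade-1 part of the geometric product vB).
Using e1_|e12 = e2, e2_|e12 = -e1, e1_|e13 = e3, e3_|e13 = -e1, e2_|e23 = e3, e3_|e23 = -e2:
e1 coeff: -v2*b12 - v3*b13 = -(2)*(4) - (-4)*(2) = 0
e2 coeff: v1*b12 - v3*b23 = (3)*(4) - (-4)*(3) = 24
e3 coeff: v1*b13 + v2*b23 = (3)*(2) + (2)*(3) = 12
v _| B = 0*e1 + 24*e2 + 12*e3


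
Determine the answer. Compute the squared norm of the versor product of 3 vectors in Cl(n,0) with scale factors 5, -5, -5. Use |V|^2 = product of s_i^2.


Each vector v_i has |v_i|^2 = s_i^2
Squared scales: 5^2 = 25, (-5)^2 = 25, (-5)^2 = 25
|V|^2 = 25 * 25 * 25
= 15625


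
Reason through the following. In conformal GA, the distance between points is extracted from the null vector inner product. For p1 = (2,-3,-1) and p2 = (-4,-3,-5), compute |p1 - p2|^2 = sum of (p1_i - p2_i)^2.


p1 - p2 = (6, 0, 4)
|p1 - p2|^2 = 6^2 + 0^2 + 4^2
= 36 + 0 + 16
= 52


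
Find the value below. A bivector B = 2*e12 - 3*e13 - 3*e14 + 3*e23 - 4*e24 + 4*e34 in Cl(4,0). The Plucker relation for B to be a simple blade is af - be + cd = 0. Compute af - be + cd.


Plucker relation: af - be + cd
a*f = 2*4 = 8
b*e = (-3)*(-4) = 12
c*d = (-3)*3 = -9
af - be + cd = 8 - 12 + (-9)
= -13


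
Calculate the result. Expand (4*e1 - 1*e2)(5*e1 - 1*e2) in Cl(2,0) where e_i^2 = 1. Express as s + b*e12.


Expand: (4*e1 - 1*e2)(5*e1 - 1*e2)
= 4*5*e1e1 + 4*(-1)*e1e2 + (-1)*5*e2e1 + (-1)*(-1)*e2e2
Using e1^2 = e2^2 = 1, e2e1 = -e1e2:
Scalar part s = 4*5 + (-1)*(-1) = 20 + 1 = 21
Bivector part b = 4*(-1) - (-1)*5 = -4 - (-5) = 1
uv = 21 + 1*e12


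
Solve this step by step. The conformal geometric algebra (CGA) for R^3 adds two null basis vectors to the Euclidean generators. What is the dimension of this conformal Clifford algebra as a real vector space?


The conformal model of R^3 uses Cl(4,1): the 3 Euclidean generators plus two extra orthogonal generators e+ (e+^2 = +1) and e- (e-^2 = -1), from which the null vectors e0, einf are built.
Number of generators m = 3 + 2 = 5.
dim Cl(p,q) = 2^m = 2^5 = 32


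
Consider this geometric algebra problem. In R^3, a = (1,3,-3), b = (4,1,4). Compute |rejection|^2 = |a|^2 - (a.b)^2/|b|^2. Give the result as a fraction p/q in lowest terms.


|a|^2 = 1^2 + 3^2 + (-3)^2 = 19
|b|^2 = 4^2 + 1^2 + 4^2 = 33
a . b = 1*4 + 3*1 + (-3)*4 = -5
(a.b)^2 = (-5)^2 = 25
|rej|^2 = 19 - 25/33
= (627 - 25)/33
= 602/33
In lowest terms: 602/33


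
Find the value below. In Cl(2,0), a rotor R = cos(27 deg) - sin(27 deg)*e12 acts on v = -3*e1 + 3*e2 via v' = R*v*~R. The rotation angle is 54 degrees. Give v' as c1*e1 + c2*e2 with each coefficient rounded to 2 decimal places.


Rotor R = cos(27deg) - sin(27deg)*e12
Rotation angle theta = 2 * 27 = 54 degrees
v' = R*v*~R rotates v by theta.
cos(54deg) = 0.5878, sin(54deg) = 0.8090
v'_1 = -3*cos(54deg) - 3*sin(54deg)
= -3*0.5878 - 3*0.8090
= -4.19
v'_2 = -3*sin(54deg) + 3*cos(54deg)
= -3*0.8090 + 3*0.5878
= -0.66
v' = -4.19*e1 - 0.66*e2


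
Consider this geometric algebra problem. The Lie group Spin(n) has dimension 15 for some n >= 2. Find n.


dim Spin(n) = dim so(n) = n(n-1)/2.
Solve n(n-1)/2 = 15, i.e. n^2 - n - 30 = 0.
Discriminant = 1 + 8*15 = 121
n = (1 + sqrt(121))/2 = (1 + 11)/2 = 6


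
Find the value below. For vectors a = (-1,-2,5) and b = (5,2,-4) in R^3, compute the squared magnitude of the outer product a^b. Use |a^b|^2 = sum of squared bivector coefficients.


a wedge b = (a1*b2 - a2*b1)*e12 + (a1*b3 - a3*b1)*e13 + (a2*b3 - a3*b2)*e23
e12 coeff: (-1)*2 - (-2)*5 = -2 - (-10) = 8
e13 coeff: (-1)*(-4) - 5*5 = 4 - 25 = -21
e23 coeff: (-2)*(-4) - 5*2 = 8 - 10 = -2
|a wedge b|^2 = 8^2 + (-21)^2 + (-2)^2
= 64 + 441 + 4
= 509


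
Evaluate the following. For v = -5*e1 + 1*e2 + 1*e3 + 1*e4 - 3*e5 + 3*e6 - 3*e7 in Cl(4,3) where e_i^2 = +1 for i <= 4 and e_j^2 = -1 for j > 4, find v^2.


v^2 = sum of c_i^2 * e_i^2
Positive signature terms (e_i^2 = +1): (-5)^2 + 1^2 + 1^2 + 1^2 = 28
Negative signature terms (e_j^2 = -1): (-3)^2 + 3^2 + (-3)^2 = 27
v^2 = 28 - 27 = 1


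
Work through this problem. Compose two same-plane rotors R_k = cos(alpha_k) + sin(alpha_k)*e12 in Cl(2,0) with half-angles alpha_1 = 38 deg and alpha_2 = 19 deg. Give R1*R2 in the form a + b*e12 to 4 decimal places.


Same-plane rotors commute and their half-angles add:
R1*R2 = cos(a1 + a2) + sin(a1 + a2)*e12.
a1 + a2 = 38 + 19 = 57 deg
cos(57 deg) = 0.5446
sin(57 deg) = 0.8387
R1*R2 = 0.5446 + 0.8387*e12


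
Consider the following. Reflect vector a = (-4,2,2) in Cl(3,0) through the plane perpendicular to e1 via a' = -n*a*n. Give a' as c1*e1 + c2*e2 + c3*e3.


Reflection formula: a' = -n*a*n, with n = e1 (unit vector, n^2 = 1).
For reflection through hyperplane perp to e1:
The component along e1 flips sign, others stay.
a = (-4, 2, 2)
a' = (4, 2, 2)
a' = 4*e1 + 2*e2 + 2*e3


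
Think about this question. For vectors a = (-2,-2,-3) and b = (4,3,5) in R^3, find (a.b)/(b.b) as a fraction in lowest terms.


Projection coefficient = (a . b) / (b . b)
a . b = (-2)*4 + (-2)*3 + (-3)*5
= -8 + (-6) + (-15) = -29
b . b = 4^2 + 3^2 + 5^2
= 16 + 9 + 25 = 50
Coefficient = -29/50
In lowest terms: -29/50


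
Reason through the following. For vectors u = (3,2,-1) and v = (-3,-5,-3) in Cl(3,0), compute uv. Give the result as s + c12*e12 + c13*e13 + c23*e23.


In Cl(3,0): e_i^2 = 1, e_ie_j = -e_je_i for i != j.
Scalar part = u . v = 3*(-3) + 2*(-5) + (-1)*(-3)
= -9 + (-10) + 3 = -16
e12 coeff = 3*(-5) - 2*(-3) = -15 - (-6) = -9
e13 coeff = 3*(-3) - (-1)*(-3) = -9 - 3 = -12
e23 coeff = 2*(-3) - (-1)*(-5) = -6 - 5 = -11
uv = -16 - 9*e12 - 12*e13 - 11*e23


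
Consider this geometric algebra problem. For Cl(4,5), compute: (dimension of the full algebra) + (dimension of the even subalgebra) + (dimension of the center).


n = 4 + 5 = 9
Total dim = 2^9 = 512
Even subalgebra dim = 2^8 = 256
n is odd, so center dim = 2
Sum = 512 + 256 + 2 = 770


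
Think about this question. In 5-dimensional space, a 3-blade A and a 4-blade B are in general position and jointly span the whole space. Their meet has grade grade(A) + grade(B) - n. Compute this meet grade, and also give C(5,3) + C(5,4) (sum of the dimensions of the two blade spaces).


Meet grade = grade(A) + grade(B) - n
= 3 + 4 - 5 = 2
C(5,3) = 10
C(5,4) = 5
dim_A + dim_B = 10 + 5 = 15


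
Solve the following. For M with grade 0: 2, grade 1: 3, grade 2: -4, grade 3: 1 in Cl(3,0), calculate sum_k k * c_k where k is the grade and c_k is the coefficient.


Grade-weighted sum = sum of grade_k * coefficient_k
0*2 = 0
1*3 = 3
2*(-4) = -8
3*1 = 3
Total = 0 + 3 + (-8) + 3 = -2


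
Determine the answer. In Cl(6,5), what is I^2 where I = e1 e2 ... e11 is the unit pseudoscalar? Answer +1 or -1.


The pseudoscalar I = e1...e_n (product of all n generators) of Cl(p,q) satisfies I^2 = (-1)^(q + n(n-1)/2).
p = 6, q = 5, n = p + q = 11
n(n-1)/2 = 11 * 10 / 2 = 55
Exponent = q + n(n-1)/2 = 5 + 55 = 60
I^2 = (-1)^60 = +1


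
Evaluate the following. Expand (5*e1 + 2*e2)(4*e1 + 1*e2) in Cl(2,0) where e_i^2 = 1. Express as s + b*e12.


Expand: (5*e1 + 2*e2)(4*e1 + 1*e2)
= 5*4*e1e1 + 5*1*e1e2 + 2*4*e2e1 + 2*1*e2e2
Using e1^2 = e2^2 = 1, e2e1 = -e1e2:
Scalar part s = 5*4 + 2*1 = 20 + 2 = 22
Bivector part b = 5*1 - 2*4 = 5 - 8 = -3
uv = 22 - 3*e12


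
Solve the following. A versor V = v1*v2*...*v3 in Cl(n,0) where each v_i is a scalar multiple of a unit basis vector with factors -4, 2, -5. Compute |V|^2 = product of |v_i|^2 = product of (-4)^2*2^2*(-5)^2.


Each vector v_i has |v_i|^2 = s_i^2
Squared scales: (-4)^2 = 16, 2^2 = 4, (-5)^2 = 25
|V|^2 = 16 * 4 * 25
= 1600


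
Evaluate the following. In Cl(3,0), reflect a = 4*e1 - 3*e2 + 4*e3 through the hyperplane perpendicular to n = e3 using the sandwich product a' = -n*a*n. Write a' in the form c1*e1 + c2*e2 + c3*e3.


Reflection formula: a' = -n*a*n, with n = e3 (unit vector, n^2 = 1).
For reflection through hyperplane perp to e3:
The component along e3 flips sign, others stay.
a = (4, -3, 4)
a' = (4, -3, -4)
a' = 4*e1 - 3*e2 - 4*e3


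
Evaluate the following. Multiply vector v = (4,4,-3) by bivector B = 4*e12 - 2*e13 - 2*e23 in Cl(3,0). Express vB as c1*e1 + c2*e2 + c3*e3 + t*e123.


vB has grade-1 (vector) and grade-3 (trivector) parts: vB = (v _| B) + (v ^ B).
Vector part <vB>_1:
  e1: -v2*b12 - v3*b13 = -(4)*(4) - (-3)*(-2) = -22
  e2: v1*b12 - v3*b23 = (4)*(4) - (-3)*(-2) = 10
  e3: v1*b13 + v2*b23 = (4)*(-2) + (4)*(-2) = -16
Trivector part <vB>_3:
  e123: v1*b23 - v2*b13 + v3*b12 = (4)*(-2) - (4)*(-2) + (-3)*(4) = -12
vB = -22*e1 + 10*e2 - 16*e3 - 12*e123


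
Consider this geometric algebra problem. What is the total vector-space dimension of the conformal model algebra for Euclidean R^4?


The conformal model of R^4 uses Cl(5,1): the 4 Euclidean generators plus two extra orthogonal generators e+ (e+^2 = +1) and e- (e-^2 = -1), from which the null vectors e0, einf are built.
Number of generators m = 4 + 2 = 6.
dim Cl(p,q) = 2^m = 2^6 = 64


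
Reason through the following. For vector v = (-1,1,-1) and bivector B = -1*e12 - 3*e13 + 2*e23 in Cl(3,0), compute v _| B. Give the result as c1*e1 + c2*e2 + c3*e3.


Left contraction v _| B = <vB>_1 (grade-1 part of the geometric product vB).
Using e1_|e12 = e2, e2_|e12 = -e1, e1_|e13 = e3, e3_|e13 = -e1, e2_|e23 = e3, e3_|e23 = -e2:
e1 coeff: -v2*b12 - v3*b13 = -(1)*(-1) - (-1)*(-3) = -2
e2 coeff: v1*b12 - v3*b23 = (-1)*(-1) - (-1)*(2) = 3
e3 coeff: v1*b13 + v2*b23 = (-1)*(-3) + (1)*(2) = 5
v _| B = -2*e1 + 3*e2 + 5*e3


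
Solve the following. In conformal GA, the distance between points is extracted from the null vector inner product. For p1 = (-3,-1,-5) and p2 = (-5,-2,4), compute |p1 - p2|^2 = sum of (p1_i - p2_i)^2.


p1 - p2 = (2, 1, -9)
|p1 - p2|^2 = 2^2 + 1^2 + (-9)^2
= 4 + 1 + 81
= 86


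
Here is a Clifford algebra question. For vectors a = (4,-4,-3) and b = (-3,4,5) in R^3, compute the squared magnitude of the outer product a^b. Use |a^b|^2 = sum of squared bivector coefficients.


a wedge b = (a1*b2 - a2*b1)*e12 + (a1*b3 - a3*b1)*e13 + (a2*b3 - a3*b2)*e23
e12 coeff: 4*4 - (-4)*(-3) = 16 - 12 = 4
e13 coeff: 4*5 - (-3)*(-3) = 20 - 9 = 11
e23 coeff: (-4)*5 - (-3)*4 = -20 - (-12) = -8
|a wedge b|^2 = 4^2 + 11^2 + (-8)^2
= 16 + 121 + 64
= 201


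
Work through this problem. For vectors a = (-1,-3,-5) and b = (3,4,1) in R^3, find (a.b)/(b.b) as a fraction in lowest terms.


Projection coefficient = (a . b) / (b . b)
a . b = (-1)*3 + (-3)*4 + (-5)*1
= -3 + (-12) + (-5) = -20
b . b = 3^2 + 4^2 + 1^2
= 9 + 16 + 1 = 26
Coefficient = -20/26
In lowest terms: -10/13


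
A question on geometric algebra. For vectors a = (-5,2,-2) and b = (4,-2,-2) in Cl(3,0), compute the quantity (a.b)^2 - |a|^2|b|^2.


a . b = (-5)*4 + 2*(-2) + (-2)*(-2)
= -20 + (-4) + 4 = -20
|a|^2 = (-5)^2 + 2^2 + (-2)^2 = 33
|b|^2 = 4^2 + (-2)^2 + (-2)^2 = 24
(a.b)^2 = (-20)^2 = 400
|a|^2 * |b|^2 = 33 * 24 = 792
Result = 400 - 792 = -392


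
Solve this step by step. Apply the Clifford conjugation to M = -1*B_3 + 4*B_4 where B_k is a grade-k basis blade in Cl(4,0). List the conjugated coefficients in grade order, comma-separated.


Clifford conjugate sign for grade k: (-1)^(k(k+1)/2)
Grade 3: (-1)^(3*4/2) = (-1)^6 = 1, coeff -1 -> -1
Grade 4: (-1)^(4*5/2) = (-1)^10 = 1, coeff 4 -> 4
Conjugated coefficients: -1, 4


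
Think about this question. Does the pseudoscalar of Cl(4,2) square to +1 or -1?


The pseudoscalar I = e1...e_n (product of all n generators) of Cl(p,q) satisfies I^2 = (-1)^(q + n(n-1)/2).
p = 4, q = 2, n = p + q = 6
n(n-1)/2 = 6 * 5 / 2 = 15
Exponent = q + n(n-1)/2 = 2 + 15 = 17
I^2 = (-1)^17 = -1


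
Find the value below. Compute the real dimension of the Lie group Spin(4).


Spin(n) double-covers SO(n); both have Lie algebra so(n) of dimension n(n-1)/2.
n = 4
n(n-1) = 4 * 3 = 12
dim Spin(4) = 12/2 = 6


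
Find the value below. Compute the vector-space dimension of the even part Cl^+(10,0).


Even subalgebra dimension = 2^(n-1)
n = 10 + 0 = 10
2^(10 - 1) = 2^9 = 512
Verification: sum of C(10,k) for even k = 1 + 45 + 210 + 210 + 45 + 1 = 512
Result = 512


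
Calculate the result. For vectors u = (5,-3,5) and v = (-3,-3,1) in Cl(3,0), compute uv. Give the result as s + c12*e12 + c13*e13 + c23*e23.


In Cl(3,0): e_i^2 = 1, e_ie_j = -e_je_i for i != j.
Scalar part = u . v = 5*(-3) + (-3)*(-3) + 5*1
= -15 + 9 + 5 = -1
e12 coeff = 5*(-3) - (-3)*(-3) = -15 - 9 = -24
e13 coeff = 5*1 - 5*(-3) = 5 - (-15) = 20
e23 coeff = (-3)*1 - 5*(-3) = -3 - (-15) = 12
uv = -1 - 24*e12 + 20*e13 + 12*e23


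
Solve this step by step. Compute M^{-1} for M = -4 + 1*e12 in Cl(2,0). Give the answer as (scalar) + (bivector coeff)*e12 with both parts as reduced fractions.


M = -4 + 1*e12, where e12^2 = -1.
Since M commutes with its reverse ~M = a - b*e12, M * ~M = a^2 - b^2*e12^2 = a^2 + b^2.
So M^{-1} = ~M / (a^2 + b^2) = (a - b*e12)/(a^2 + b^2).
a^2 + b^2 = 16 + 1 = 17
Scalar part = -4/17 = -4/17
Bivector coeff = -1/17 = -1/17
M^{-1} = -4/17 - 1/17*e12


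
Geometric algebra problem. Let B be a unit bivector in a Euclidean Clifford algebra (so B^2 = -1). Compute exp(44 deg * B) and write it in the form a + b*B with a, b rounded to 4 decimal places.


For a unit bivector B with B^2 = -1, the exponential series gives
e^(theta*B) = cos(theta) + sin(theta)*B (the GA analogue of Euler's formula).
theta = 44 degrees = 0.767945 rad
cos(44 deg) = 0.7193
sin(44 deg) = 0.6947
exp(theta*B) = 0.7193 + 0.6947*B


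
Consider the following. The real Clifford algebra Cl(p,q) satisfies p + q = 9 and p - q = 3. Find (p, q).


We need p + q = 9 and p - q = 3.
Adding: 2p = 9 + 3 = 12, so p = 6.
Then q = 9 - 6 = 3.
(p, q) = (6, 3)


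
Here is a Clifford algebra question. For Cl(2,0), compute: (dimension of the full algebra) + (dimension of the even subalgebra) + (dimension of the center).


n = 2 + 0 = 2
Total dim = 2^2 = 4
Even subalgebra dim = 2^1 = 2
n is even, so center dim = 1
Sum = 4 + 2 + 1 = 7


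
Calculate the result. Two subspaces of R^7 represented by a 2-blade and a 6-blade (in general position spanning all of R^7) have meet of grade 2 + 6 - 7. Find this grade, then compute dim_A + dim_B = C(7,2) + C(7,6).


Meet grade = grade(A) + grade(B) - n
= 2 + 6 - 7 = 1
C(7,2) = 21
C(7,6) = 7
dim_A + dim_B = 21 + 7 = 28


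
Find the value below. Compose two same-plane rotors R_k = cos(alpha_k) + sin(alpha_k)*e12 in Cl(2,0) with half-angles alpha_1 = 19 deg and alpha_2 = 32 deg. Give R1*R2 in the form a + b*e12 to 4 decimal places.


Same-plane rotors commute and their half-angles add:
R1*R2 = cos(a1 + a2) + sin(a1 + a2)*e12.
a1 + a2 = 19 + 32 = 51 deg
cos(51 deg) = 0.6293
sin(51 deg) = 0.7771
R1*R2 = 0.6293 + 0.7771*e12


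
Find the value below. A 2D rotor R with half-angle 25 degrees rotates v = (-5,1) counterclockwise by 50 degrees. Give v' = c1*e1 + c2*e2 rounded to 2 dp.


Rotor R = cos(25deg) - sin(25deg)*e12
Rotation angle theta = 2 * 25 = 50 degrees
v' = R*v*~R rotates v by theta.
cos(50deg) = 0.6428, sin(50deg) = 0.7660
v'_1 = -5*cos(50deg) - 1*sin(50deg)
= -5*0.6428 - 1*0.7660
= -3.98
v'_2 = -5*sin(50deg) + 1*cos(50deg)
= -5*0.7660 + 1*0.6428
= -3.19
v' = -3.98*e1 - 3.19*e2


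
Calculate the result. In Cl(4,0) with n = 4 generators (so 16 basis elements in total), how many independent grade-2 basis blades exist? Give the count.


Number of grade-k basis blades in Cl(p,q) with n = p + q is C(n, k).
n = 4 + 0 = 4
C(4, 2) = 4! / (2! * 2!)
= 24 / (2 * 2)
= 6


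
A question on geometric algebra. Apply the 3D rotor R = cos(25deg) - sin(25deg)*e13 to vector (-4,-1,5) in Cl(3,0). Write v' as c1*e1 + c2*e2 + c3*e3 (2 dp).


Rotor R = cos(25deg) - sin(25deg)*e13
Rotation angle theta = 2 * 25 = 50 degrees in the e13 plane (e1 -> e3).
The component perpendicular to the plane (e2) is invariant: v'_2 = v2 = -1.00
cos(50deg) = 0.6428, sin(50deg) = 0.7660
v'_1 = v1*cos(theta) - v3*sin(theta) = -4*0.6428 - 5*0.7660 = -6.40
v'_3 = v1*sin(theta) + v3*cos(theta) = -4*0.7660 + 5*0.6428 = 0.15
v' = -6.40*e1 - 1.00*e2 + 0.15*e3


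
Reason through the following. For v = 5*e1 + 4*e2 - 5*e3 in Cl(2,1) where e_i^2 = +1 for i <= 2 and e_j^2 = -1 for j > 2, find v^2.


v^2 = sum of c_i^2 * e_i^2
Positive signature terms (e_i^2 = +1): 5^2 + 4^2 = 41
Negative signature terms (e_j^2 = -1): (-5)^2 = 25
v^2 = 41 - 25 = 16


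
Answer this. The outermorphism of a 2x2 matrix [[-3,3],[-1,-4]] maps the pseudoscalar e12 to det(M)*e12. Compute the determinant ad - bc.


The outermorphism of a linear map f sends e1^e2 to f(e1)^f(e2).
f(e1) = -3*e1 - 1*e2
f(e2) = 3*e1 - 4*e2
f(e1) ^ f(e2) = (-3*e1 - 1*e2) ^ (3*e1 - 4*e2)
= (-3)*(-4)*e12 + (-1)*3*e21
= (12 - (-3))*e12
= 15*e12
Coefficient = 15


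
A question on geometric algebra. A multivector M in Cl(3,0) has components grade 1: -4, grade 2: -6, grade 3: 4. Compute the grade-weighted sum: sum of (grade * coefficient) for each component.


Grade-weighted sum = sum of grade_k * coefficient_k
1*(-4) = -4
2*(-6) = -12
3*4 = 12
Total = -4 + (-12) + 12 = -4


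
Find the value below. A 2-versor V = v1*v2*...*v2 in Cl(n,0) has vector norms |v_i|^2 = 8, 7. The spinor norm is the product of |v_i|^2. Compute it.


Spinor norm N(V) = |v1|^2 * |v2|^2 * ... * |v2|^2
= 8 * 7
Running product: 8, 56
N(V) = 56


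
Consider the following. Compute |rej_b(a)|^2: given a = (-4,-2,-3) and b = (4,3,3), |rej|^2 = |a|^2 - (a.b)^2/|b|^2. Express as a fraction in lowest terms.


|a|^2 = (-4)^2 + (-2)^2 + (-3)^2 = 29
|b|^2 = 4^2 + 3^2 + 3^2 = 34
a . b = (-4)*4 + (-2)*3 + (-3)*3 = -31
(a.b)^2 = (-31)^2 = 961
|rej|^2 = 29 - 961/34
= (986 - 961)/34
= 25/34
In lowest terms: 25/34


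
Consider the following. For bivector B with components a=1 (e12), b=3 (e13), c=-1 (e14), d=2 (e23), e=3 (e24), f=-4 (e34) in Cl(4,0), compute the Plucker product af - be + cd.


Plucker relation: af - be + cd
a*f = 1*(-4) = -4
b*e = 3*3 = 9
c*d = (-1)*2 = -2
af - be + cd = -4 - 9 + (-2)
= -15


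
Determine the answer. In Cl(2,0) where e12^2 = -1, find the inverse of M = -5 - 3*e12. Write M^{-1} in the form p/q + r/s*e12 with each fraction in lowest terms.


M = -5 - 3*e12, where e12^2 = -1.
Since M commutes with its reverse ~M = a - b*e12, M * ~M = a^2 - b^2*e12^2 = a^2 + b^2.
So M^{-1} = ~M / (a^2 + b^2) = (a - b*e12)/(a^2 + b^2).
a^2 + b^2 = 25 + 9 = 34
Scalar part = -5/34 = -5/34
Bivector coeff = 3/34 = 3/34
M^{-1} = -5/34 + 3/34*e12


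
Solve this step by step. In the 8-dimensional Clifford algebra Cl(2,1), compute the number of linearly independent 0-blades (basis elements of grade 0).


Number of grade-k basis blades in Cl(p,q) with n = p + q is C(n, k).
n = 2 + 1 = 3
C(3, 0) = 3! / (0! * 3!)
= 6 / (1 * 6)
= 1


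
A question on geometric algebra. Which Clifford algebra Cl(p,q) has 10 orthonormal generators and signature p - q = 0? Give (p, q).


We need p + q = 10 and p - q = 0.
Adding: 2p = 10 + 0 = 10, so p = 5.
Then q = 10 - 5 = 5.
(p, q) = (5, 5)


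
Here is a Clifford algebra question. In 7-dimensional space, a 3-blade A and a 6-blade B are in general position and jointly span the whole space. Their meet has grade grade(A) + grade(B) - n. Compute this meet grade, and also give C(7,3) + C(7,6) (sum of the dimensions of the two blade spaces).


Meet grade = grade(A) + grade(B) - n
= 3 + 6 - 7 = 2
C(7,3) = 35
C(7,6) = 7
dim_A + dim_B = 35 + 7 = 42


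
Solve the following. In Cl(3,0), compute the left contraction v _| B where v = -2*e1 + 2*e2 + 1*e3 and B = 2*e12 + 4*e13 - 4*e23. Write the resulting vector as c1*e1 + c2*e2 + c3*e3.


Left contraction v _| B = <vB>_1 (grade-1 part of the geometric product vB).
Using e1_|e12 = e2, e2_|e12 = -e1, e1_|e13 = e3, e3_|e13 = -e1, e2_|e23 = e3, e3_|e23 = -e2:
e1 coeff: -v2*b12 - v3*b13 = -(2)*(2) - (1)*(4) = -8
e2 coeff: v1*b12 - v3*b23 = (-2)*(2) - (1)*(-4) = 0
e3 coeff: v1*b13 + v2*b23 = (-2)*(4) + (2)*(-4) = -16
v _| B = -8*e1 + 0*e2 - 16*e3


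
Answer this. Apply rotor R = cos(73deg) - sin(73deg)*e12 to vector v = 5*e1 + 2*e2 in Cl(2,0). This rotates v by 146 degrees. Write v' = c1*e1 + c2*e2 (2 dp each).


Rotor R = cos(73deg) - sin(73deg)*e12
Rotation angle theta = 2 * 73 = 146 degrees
v' = R*v*~R rotates v by theta.
cos(146deg) = -0.8290, sin(146deg) = 0.5592
v'_1 = 5*cos(146deg) - 2*sin(146deg)
= 5*(-0.8290) - 2*0.5592
= -5.26
v'_2 = 5*sin(146deg) + 2*cos(146deg)
= 5*0.5592 + 2*(-0.8290)
= 1.14
v' = -5.26*e1 + 1.14*e2


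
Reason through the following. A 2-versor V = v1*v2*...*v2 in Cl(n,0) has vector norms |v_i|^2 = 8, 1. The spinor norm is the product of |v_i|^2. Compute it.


Spinor norm N(V) = |v1|^2 * |v2|^2 * ... * |v2|^2
= 8 * 1
Running product: 8, 8
N(V) = 8


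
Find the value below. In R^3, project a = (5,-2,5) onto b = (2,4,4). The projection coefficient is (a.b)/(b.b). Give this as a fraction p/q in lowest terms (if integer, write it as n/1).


Projection coefficient = (a . b) / (b . b)
a . b = 5*2 + (-2)*4 + 5*4
= 10 + (-8) + 20 = 22
b . b = 2^2 + 4^2 + 4^2
= 4 + 16 + 16 = 36
Coefficient = 22/36
In lowest terms: 11/18


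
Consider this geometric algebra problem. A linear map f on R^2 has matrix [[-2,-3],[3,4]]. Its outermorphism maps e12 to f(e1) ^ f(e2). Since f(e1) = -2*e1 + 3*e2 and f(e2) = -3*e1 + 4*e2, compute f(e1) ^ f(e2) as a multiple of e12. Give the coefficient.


The outermorphism of a linear map f sends e1^e2 to f(e1)^f(e2).
f(e1) = -2*e1 + 3*e2
f(e2) = -3*e1 + 4*e2
f(e1) ^ f(e2) = (-2*e1 + 3*e2) ^ (-3*e1 + 4*e2)
= (-2)*4*e12 + 3*(-3)*e21
= (-8 - (-9))*e12
= 1*e12
Coefficient = 1


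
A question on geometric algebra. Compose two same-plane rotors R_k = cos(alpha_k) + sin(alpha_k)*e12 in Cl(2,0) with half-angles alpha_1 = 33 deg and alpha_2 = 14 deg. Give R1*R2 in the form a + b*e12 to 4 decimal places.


Same-plane rotors commute and their half-angles add:
R1*R2 = cos(a1 + a2) + sin(a1 + a2)*e12.
a1 + a2 = 33 + 14 = 47 deg
cos(47 deg) = 0.6820
sin(47 deg) = 0.7314
R1*R2 = 0.6820 + 0.7314*e12


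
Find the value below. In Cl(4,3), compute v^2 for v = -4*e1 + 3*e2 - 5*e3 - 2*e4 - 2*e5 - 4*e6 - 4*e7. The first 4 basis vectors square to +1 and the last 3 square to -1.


v^2 = sum of c_i^2 * e_i^2
Positive signature terms (e_i^2 = +1): (-4)^2 + 3^2 + (-5)^2 + (-2)^2 = 54
Negative signature terms (e_j^2 = -1): (-2)^2 + (-4)^2 + (-4)^2 = 36
v^2 = 54 - 36 = 18


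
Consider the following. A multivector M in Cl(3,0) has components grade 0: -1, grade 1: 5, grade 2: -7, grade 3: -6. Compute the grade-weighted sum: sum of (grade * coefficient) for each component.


Grade-weighted sum = sum of grade_k * coefficient_k
0*(-1) = 0
1*5 = 5
2*(-7) = -14
3*(-6) = -18
Total = 0 + 5 + (-14) + (-18) = -27


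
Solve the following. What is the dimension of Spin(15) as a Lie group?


Spin(n) double-covers SO(n); both have Lie algebra so(n) of dimension n(n-1)/2.
n = 15
n(n-1) = 15 * 14 = 210
dim Spin(15) = 210/2 = 105


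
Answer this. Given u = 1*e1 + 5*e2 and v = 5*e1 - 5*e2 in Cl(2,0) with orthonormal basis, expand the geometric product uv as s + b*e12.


Expand: (1*e1 + 5*e2)(5*e1 - 5*e2)
= 1*5*e1e1 + 1*(-5)*e1e2 + 5*5*e2e1 + 5*(-5)*e2e2
Using e1^2 = e2^2 = 1, e2e1 = -e1e2:
Scalar part s = 1*5 + 5*(-5) = 5 + (-25) = -20
Bivector part b = 1*(-5) - 5*5 = -5 - 25 = -30
uv = -20 - 30*e12


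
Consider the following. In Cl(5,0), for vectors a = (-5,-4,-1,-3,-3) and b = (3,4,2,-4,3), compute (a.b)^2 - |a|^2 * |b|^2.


a . b = (-5)*3 + (-4)*4 + (-1)*2 + (-3)*(-4) + (-3)*3
= -15 + (-16) + (-2) + 12 + (-9) = -30
|a|^2 = (-5)^2 + (-4)^2 + (-1)^2 + (-3)^2 + (-3)^2 = 60
|b|^2 = 3^2 + 4^2 + 2^2 + (-4)^2 + 3^2 = 54
(a.b)^2 = (-30)^2 = 900
|a|^2 * |b|^2 = 60 * 54 = 3240
Result = 900 - 3240 = -2340


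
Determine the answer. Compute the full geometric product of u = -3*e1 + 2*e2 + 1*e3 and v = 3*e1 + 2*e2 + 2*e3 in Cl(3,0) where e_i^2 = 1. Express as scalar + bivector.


In Cl(3,0): e_i^2 = 1, e_ie_j = -e_je_i for i != j.
Scalar part = u . v = (-3)*3 + 2*2 + 1*2
= -9 + 4 + 2 = -3
e12 coeff = (-3)*2 - 2*3 = -6 - 6 = -12
e13 coeff = (-3)*2 - 1*3 = -6 - 3 = -9
e23 coeff = 2*2 - 1*2 = 4 - 2 = 2
uv = -3 - 12*e12 - 9*e13 + 2*e23


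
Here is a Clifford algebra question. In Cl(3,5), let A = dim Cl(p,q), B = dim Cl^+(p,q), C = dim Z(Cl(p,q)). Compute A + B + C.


n = 3 + 5 = 8
Total dim = 2^8 = 256
Even subalgebra dim = 2^7 = 128
n is even, so center dim = 1
Sum = 256 + 128 + 1 = 385


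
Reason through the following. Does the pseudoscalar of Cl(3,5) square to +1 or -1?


The pseudoscalar I = e1...e_n (product of all n generators) of Cl(p,q) satisfies I^2 = (-1)^(q + n(n-1)/2).
p = 3, q = 5, n = p + q = 8
n(n-1)/2 = 8 * 7 / 2 = 28
Exponent = q + n(n-1)/2 = 5 + 28 = 33
I^2 = (-1)^33 = -1
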